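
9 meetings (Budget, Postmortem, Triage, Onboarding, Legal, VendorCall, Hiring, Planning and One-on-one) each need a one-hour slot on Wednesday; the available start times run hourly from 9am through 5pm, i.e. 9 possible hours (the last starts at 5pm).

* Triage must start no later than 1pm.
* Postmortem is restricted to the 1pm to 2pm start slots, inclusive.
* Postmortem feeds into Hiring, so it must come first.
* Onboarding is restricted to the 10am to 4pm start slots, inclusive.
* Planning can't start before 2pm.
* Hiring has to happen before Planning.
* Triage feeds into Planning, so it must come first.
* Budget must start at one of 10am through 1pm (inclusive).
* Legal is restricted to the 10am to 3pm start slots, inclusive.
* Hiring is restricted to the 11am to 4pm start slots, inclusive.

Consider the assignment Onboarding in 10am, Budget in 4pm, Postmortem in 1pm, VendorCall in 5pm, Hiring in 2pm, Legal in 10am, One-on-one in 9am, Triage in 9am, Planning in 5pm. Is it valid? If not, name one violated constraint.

Postmortem feeds into Hiring, so it must come first — holds.
Triage feeds into Planning, so it must come first — holds.
Budget must start at one of 10am through 1pm (inclusive) — violated.
Postmortem is restricted to the 1pm to 2pm start slots, inclusive — holds.
Hiring is restricted to the 11am to 4pm start slots, inclusive — holds.
Planning can't start before 2pm — holds.
Onboarding is restricted to the 10am to 4pm start slots, inclusive — holds.
Triage must start no later than 1pm — holds.
Hiring has to happen before Planning — holds.
Legal is restricted to the 10am to 3pm start slots, inclusive — holds.

No. Budget must start at one of 10am through 1pm (inclusive) is not satisfied.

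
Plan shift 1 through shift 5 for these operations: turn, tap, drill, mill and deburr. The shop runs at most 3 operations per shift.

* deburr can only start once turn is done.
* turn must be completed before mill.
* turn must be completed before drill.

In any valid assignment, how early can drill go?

Precedence pushes drill to at least shift 2.
drill at shift 2 is achievable: drill=shift 2, turn=shift 1, mill=shift 2, tap=shift 1, deburr=shift 2.

shift 2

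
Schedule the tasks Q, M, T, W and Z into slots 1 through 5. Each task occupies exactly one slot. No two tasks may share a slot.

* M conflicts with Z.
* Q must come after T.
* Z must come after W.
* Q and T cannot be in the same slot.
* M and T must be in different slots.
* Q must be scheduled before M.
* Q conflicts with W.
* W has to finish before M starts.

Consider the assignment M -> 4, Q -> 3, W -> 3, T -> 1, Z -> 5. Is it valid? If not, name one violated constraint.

No. Q conflicts with W is not satisfied.

Q must be scheduled before M — holds.
M conflicts with Z — holds.
Q must come after T — holds.
Q and T cannot be in the same slot — holds.
Q conflicts with W — violated.
W has to finish before M starts — holds.
M and T must be in different slots — holds.
Z must come after W — holds.
No two tasks may share a slot — violated.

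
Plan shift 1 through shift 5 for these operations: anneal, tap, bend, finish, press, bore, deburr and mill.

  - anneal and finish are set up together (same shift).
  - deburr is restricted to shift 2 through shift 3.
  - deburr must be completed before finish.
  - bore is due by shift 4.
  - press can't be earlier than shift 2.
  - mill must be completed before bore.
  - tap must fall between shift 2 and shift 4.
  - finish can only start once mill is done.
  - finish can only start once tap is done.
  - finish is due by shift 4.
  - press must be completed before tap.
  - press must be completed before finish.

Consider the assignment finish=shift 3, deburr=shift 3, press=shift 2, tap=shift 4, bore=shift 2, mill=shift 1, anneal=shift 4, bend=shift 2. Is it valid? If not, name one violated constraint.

Invalid. finish can only start once tap is done.

press can't be earlier than shift 2 — holds.
finish can only start once mill is done — holds.
press must be completed before tap — holds.
finish can only start once tap is done — violated.
deburr is restricted to shift 2 through shift 3 — holds.
finish is due by shift 4 — holds.
anneal and finish are set up together (same shift) — violated.
tap must fall between shift 2 and shift 4 — holds.
deburr must be completed before finish — violated.
press must be completed before finish — holds.
mill must be completed before bore — holds.
bore is due by shift 4 — holds.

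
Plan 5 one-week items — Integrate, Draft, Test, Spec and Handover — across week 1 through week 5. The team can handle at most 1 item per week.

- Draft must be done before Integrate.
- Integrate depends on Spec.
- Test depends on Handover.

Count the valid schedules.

20

Splitting on Integrate: it can be week 3 (2), week 4 (6), week 5 (12). Listing each branch's schedules as (Draft, Test, Spec, Handover) by week number:
Integrate=week 3: (1,5,2,4) (2,5,1,4) — 2.
Integrate=week 4: (1,5,2,3) (1,5,3,2) (2,5,1,3) (2,5,3,1) (3,5,1,2) (3,5,2,1) — 6.
Integrate=week 5: (1,3,4,2) (1,4,2,3) (1,4,3,2) (2,3,4,1) (2,4,1,3) (2,4,3,1) (3,2,4,1) (3,4,1,2) (3,4,2,1) (4,2,3,1) (4,3,1,2) (4,3,2,1) — 12.
Summing: 2 + 6 + 12 = 20.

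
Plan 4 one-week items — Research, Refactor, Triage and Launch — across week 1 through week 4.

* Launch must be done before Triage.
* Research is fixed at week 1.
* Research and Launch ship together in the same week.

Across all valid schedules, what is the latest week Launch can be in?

Launch must be in the same week as Research, which can't be after week 1, so Launch is at most week 1.
Launch at week 1 is achievable: Refactor=week 1, Launch=week 1, Triage=week 2, Research=week 1.

week 1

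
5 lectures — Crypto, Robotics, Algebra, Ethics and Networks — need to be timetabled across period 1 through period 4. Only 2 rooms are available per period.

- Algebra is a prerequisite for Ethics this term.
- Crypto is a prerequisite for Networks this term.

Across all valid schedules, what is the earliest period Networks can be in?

period 2

Precedence pushes Networks to at least period 2.
Networks at period 2 is achievable: Crypto=period 1, Algebra=period 1, Robotics=period 3, Ethics=period 2, Networks=period 2.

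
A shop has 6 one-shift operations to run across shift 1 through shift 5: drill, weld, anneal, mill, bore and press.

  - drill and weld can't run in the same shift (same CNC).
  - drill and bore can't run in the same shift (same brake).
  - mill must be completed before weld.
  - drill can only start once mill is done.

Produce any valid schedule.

press -> shift 1, bore -> shift 1, anneal -> shift 1, mill -> shift 1, weld -> shift 3, drill -> shift 2

Checking: mill(shift 1) before drill(shift 2); mill(shift 1) before weld(shift 3); drill(shift 2) != weld(shift 3); drill(shift 2) != bore(shift 1).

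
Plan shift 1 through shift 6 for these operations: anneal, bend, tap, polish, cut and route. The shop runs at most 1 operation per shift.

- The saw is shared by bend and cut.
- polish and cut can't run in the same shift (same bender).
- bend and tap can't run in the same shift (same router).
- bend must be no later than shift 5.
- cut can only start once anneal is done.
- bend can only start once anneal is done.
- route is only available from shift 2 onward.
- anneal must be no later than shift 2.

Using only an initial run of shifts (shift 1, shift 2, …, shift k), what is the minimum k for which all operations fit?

The precedence chain requires at least 2 distinct shifts.
With at most 1 per shift and 6 operations, at least 6 shifts are needed.
6 works (last occupied shift: shift 6): for example tap=shift 5; polish=shift 6; bend=shift 2; anneal=shift 1; cut=shift 4; route=shift 3.

6 shifts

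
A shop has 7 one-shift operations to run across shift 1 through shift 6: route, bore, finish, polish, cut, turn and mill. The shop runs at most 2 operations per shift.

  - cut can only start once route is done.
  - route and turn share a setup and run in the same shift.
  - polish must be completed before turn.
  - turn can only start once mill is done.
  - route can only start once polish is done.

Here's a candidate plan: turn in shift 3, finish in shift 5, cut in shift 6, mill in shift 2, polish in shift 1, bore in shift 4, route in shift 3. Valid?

Yes, all constraints hold

polish must be completed before turn — holds.
cut can only start once route is done — holds.
route and turn share a setup and run in the same shift — holds.
The shop runs at most 2 operations per shift — holds.
route can only start once polish is done — holds.
turn can only start once mill is done — holds.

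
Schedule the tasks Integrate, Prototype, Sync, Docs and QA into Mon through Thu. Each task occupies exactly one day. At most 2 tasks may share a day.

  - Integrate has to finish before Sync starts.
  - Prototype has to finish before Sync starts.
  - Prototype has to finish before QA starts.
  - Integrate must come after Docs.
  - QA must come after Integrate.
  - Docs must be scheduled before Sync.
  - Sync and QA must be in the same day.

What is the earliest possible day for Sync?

Wed

Precedence pushes Sync to at least Wed.
Sync at Wed is achievable: Docs=Mon; Prototype=Mon; Integrate=Tue; QA=Wed; Sync=Wed.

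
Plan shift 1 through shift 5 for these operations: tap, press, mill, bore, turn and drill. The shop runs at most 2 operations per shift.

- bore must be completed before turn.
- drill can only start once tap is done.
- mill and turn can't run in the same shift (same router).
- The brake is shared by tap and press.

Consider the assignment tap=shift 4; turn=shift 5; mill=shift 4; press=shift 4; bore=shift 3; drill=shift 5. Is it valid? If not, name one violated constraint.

The brake is shared by tap and press — violated.
mill and turn can't run in the same shift (same router) — holds.
drill can only start once tap is done — holds.
The shop runs at most 2 operations per shift — violated.
bore must be completed before turn — holds.

Invalid. The shop runs at most 2 operations per shift.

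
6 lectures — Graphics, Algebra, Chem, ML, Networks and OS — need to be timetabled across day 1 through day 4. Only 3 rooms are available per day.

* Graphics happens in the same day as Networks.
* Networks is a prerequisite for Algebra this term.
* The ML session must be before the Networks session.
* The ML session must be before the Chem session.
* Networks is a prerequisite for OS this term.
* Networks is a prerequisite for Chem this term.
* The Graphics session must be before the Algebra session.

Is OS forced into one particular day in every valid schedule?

No

OS can be day 3 (e.g. Chem=day 3; Networks=day 2; Algebra=day 3; Graphics=day 2; ML=day 1; OS=day 3) or day 4 (e.g. Networks in day 2, ML in day 1, OS in day 4, Chem in day 3, Algebra in day 3, Graphics in day 2).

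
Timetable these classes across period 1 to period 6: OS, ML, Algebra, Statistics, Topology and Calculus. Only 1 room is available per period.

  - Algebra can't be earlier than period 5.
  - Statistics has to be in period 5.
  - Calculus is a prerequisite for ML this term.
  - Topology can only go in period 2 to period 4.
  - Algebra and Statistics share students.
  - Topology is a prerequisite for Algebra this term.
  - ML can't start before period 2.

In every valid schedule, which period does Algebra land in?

Algebra's window is period 5–period 6.
Statistics is fixed at period 5, and Algebra can't share a period with Statistics.
So Algebra must be period 6.

period 6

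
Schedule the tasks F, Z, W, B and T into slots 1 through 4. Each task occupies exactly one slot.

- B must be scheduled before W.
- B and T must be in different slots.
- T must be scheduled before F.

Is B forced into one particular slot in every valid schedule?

B can be 1 (e.g. Z -> 1, T -> 2, B -> 1, F -> 3, W -> 2) or 2 (e.g. B=2; F=2; W=3; Z=1; T=1).

No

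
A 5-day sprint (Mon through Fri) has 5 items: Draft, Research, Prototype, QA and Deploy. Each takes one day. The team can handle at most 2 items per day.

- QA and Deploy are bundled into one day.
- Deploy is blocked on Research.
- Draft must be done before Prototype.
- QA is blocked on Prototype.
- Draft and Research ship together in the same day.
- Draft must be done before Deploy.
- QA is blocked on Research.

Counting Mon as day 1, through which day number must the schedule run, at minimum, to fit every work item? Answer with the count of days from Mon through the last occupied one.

3

The precedence chain requires at least 3 distinct days.
With at most 2 per day and 5 work items, at least 3 days are needed.
3 works (last occupied day: Wed): for example Deploy=Wed, Prototype=Tue, Research=Mon, Draft=Mon, QA=Wed.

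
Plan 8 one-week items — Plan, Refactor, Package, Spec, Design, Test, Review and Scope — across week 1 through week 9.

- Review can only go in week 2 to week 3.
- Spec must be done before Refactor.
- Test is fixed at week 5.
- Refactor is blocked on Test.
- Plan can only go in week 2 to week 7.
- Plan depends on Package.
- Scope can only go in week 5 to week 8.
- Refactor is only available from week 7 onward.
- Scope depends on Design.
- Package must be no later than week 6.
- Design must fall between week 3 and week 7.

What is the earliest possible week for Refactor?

Refactor is available from week 7.
Refactor at week 7 is achievable: Refactor in week 7, Test in week 5, Spec in week 1, Plan in week 2, Package in week 1, Scope in week 5, Design in week 3, Review in week 2.

week 7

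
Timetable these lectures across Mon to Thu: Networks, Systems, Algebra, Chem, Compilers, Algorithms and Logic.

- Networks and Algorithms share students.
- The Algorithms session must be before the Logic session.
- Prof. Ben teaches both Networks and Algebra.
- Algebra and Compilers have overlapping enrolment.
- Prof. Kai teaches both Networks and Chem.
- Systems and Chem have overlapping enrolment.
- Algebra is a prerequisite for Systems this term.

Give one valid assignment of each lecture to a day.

Chem=Mon; Algebra=Mon; Compilers=Tue; Logic=Tue; Networks=Tue; Systems=Tue; Algorithms=Mon

Checking: Algebra(Mon) before Systems(Tue); Algorithms(Mon) before Logic(Tue); Systems(Tue) != Chem(Mon); Networks(Tue) != Algorithms(Mon); Algebra(Mon) != Compilers(Tue); Networks(Tue) != Chem(Mon); Networks(Tue) != Algebra(Mon).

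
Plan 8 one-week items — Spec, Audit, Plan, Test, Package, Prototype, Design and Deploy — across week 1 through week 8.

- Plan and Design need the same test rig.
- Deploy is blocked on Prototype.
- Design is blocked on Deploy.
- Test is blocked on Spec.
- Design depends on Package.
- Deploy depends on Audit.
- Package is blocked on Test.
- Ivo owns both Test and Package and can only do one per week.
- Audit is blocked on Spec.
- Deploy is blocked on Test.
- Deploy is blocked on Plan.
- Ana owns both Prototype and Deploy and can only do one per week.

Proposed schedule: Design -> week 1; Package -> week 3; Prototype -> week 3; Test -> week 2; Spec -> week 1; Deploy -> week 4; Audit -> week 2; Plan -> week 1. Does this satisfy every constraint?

Deploy is blocked on Plan — holds.
Design depends on Package — violated.
Design is blocked on Deploy — violated.
Package is blocked on Test — holds.
Audit is blocked on Spec — holds.
Test is blocked on Spec — holds.
Deploy is blocked on Test — holds.
Ivo owns both Test and Package and can only do one per week — holds.
Deploy depends on Audit — holds.
Ana owns both Prototype and Deploy and can only do one per week — holds.
Deploy is blocked on Prototype — holds.
Plan and Design need the same test rig — violated.

No. Plan and Design need the same test rig is not satisfied.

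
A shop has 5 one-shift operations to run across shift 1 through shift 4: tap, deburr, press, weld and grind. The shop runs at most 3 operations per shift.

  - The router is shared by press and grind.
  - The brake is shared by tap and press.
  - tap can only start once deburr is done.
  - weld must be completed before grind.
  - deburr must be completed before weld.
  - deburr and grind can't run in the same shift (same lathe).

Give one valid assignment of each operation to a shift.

deburr in shift 1; grind in shift 3; tap in shift 2; press in shift 1; weld in shift 2

Checking: deburr(shift 1) before tap(shift 2); deburr(shift 1) before weld(shift 2); weld(shift 2) before grind(shift 3); press(shift 1) != grind(shift 3); tap(shift 2) != press(shift 1); deburr(shift 1) != grind(shift 3); max 2 per shift (cap 3).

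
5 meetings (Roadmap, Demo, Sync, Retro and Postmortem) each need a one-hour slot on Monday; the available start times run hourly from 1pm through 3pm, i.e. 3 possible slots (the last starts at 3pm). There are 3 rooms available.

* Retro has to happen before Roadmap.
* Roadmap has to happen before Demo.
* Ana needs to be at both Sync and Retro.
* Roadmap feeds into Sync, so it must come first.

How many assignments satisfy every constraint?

Enumerating: Demo=3pm, Retro=1pm, Postmortem=1pm, Roadmap=2pm, Sync=3pm | Sync in 3pm; Retro in 1pm; Demo in 3pm; Roadmap in 2pm; Postmortem in 2pm | Roadmap -> 2pm; Postmortem -> 3pm; Sync -> 3pm; Retro -> 1pm; Demo -> 3pm.

3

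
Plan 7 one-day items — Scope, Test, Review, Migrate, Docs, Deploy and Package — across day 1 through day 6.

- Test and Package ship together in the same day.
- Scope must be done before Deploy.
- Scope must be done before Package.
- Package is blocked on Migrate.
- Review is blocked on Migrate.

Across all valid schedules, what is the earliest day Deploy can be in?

day 2

Precedence pushes Deploy to at least day 2.
Deploy at day 2 is achievable: Scope in day 1, Deploy in day 2, Package in day 2, Migrate in day 1, Review in day 2, Test in day 2, Docs in day 1.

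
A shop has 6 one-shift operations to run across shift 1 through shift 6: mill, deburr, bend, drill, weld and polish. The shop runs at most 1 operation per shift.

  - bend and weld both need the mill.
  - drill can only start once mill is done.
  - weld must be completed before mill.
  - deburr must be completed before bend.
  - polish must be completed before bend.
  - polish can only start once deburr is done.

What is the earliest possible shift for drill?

Precedence pushes drill to at least shift 3.
drill at shift 3 is achievable: weld in shift 1; bend in shift 6; mill in shift 2; deburr in shift 4; polish in shift 5; drill in shift 3.

shift 3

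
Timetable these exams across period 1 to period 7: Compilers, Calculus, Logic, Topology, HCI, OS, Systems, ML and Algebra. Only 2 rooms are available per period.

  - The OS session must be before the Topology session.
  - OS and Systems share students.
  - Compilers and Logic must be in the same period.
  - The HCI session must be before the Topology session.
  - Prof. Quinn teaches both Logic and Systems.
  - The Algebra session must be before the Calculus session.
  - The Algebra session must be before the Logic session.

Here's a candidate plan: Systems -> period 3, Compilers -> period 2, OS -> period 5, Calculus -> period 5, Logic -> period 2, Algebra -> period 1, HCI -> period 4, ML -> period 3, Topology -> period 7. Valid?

Prof. Quinn teaches both Logic and Systems — holds.
The Algebra session must be before the Calculus session — holds.
The HCI session must be before the Topology session — holds.
Compilers and Logic must be in the same period — holds.
OS and Systems share students — holds.
The Algebra session must be before the Logic session — holds.
The OS session must be before the Topology session — holds.
Only 2 rooms are available per period — holds.

Yes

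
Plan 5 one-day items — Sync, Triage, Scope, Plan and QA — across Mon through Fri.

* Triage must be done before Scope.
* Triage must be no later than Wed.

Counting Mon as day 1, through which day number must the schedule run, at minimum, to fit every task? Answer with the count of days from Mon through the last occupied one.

The precedence chain requires at least 2 distinct days.
2 works (last occupied day: Tue): for example Sync -> Mon, Plan -> Mon, Scope -> Tue, Triage -> Mon, QA -> Mon.

2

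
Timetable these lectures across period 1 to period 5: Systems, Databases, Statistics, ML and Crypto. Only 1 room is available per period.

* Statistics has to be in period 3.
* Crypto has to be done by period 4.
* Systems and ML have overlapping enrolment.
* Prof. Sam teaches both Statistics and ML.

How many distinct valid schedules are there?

18

Splitting on Systems: it can be period 1 (4), period 2 (4), period 4 (4), period 5 (6). Listing each branch's schedules as (Databases, Statistics, ML, Crypto) by period number:
Systems=period 1: (2,3,5,4) (4,3,5,2) (5,3,2,4) (5,3,4,2) — 4.
Systems=period 2: (1,3,5,4) (4,3,5,1) (5,3,1,4) (5,3,4,1) — 4.
Systems=period 4: (1,3,5,2) (2,3,5,1) (5,3,1,2) (5,3,2,1) — 4.
Systems=period 5: (1,3,2,4) (1,3,4,2) (2,3,1,4) (2,3,4,1) (4,3,1,2) (4,3,2,1) — 6.
Summing: 4 + 4 + 4 + 6 = 18.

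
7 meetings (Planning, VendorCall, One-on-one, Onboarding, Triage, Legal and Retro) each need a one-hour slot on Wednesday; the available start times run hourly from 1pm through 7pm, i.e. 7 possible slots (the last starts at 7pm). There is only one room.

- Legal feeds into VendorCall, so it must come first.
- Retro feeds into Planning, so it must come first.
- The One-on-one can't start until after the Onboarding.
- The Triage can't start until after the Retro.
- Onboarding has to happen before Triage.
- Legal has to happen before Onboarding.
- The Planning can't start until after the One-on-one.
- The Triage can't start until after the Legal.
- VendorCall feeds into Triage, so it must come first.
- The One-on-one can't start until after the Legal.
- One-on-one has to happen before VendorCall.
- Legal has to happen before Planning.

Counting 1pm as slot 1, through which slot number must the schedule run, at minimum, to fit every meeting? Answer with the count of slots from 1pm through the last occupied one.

The precedence chain requires at least 5 distinct slots.
With at most 1 per slot and 7 meetings, at least 7 slots are needed.
7 works (last occupied slot: 7pm): for example One-on-one=3pm; Retro=5pm; Legal=1pm; Planning=7pm; Onboarding=2pm; VendorCall=4pm; Triage=6pm.

7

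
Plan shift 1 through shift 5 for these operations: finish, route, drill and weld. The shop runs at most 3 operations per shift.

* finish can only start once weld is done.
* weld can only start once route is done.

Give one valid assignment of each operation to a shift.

drill=shift 1; weld=shift 2; route=shift 1; finish=shift 3

Checking: route(shift 1) before weld(shift 2); weld(shift 2) before finish(shift 3); max 2 per shift (cap 3).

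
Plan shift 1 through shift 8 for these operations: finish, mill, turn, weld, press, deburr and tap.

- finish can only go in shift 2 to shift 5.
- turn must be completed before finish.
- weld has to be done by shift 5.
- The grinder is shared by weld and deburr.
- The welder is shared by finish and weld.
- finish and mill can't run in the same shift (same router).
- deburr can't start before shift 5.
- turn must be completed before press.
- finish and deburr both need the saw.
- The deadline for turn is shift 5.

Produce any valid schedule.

weld=shift 1; finish=shift 2; deburr=shift 5; tap=shift 1; turn=shift 1; press=shift 2; mill=shift 1

Checking: turn(shift 1) before finish(shift 2); turn(shift 1) before press(shift 2); finish(shift 2) != weld(shift 1); finish(shift 2) != deburr(shift 5); weld(shift 1) != deburr(shift 5); finish(shift 2) != mill(shift 1); weld=shift 1 in [shift 1,shift 5]; finish=shift 2 in [shift 2,shift 5]; deburr=shift 5 in [shift 5,shift 8]; turn=shift 1 in [shift 1,shift 5].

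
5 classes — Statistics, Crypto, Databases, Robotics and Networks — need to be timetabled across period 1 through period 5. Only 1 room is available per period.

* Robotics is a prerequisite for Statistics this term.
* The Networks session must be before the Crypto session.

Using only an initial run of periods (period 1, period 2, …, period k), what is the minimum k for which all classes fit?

The precedence chain requires at least 2 distinct periods.
With at most 1 per period and 5 classes, at least 5 periods are needed.
5 works (last occupied period: period 5): for example Databases in period 5; Crypto in period 4; Statistics in period 2; Robotics in period 1; Networks in period 3.

5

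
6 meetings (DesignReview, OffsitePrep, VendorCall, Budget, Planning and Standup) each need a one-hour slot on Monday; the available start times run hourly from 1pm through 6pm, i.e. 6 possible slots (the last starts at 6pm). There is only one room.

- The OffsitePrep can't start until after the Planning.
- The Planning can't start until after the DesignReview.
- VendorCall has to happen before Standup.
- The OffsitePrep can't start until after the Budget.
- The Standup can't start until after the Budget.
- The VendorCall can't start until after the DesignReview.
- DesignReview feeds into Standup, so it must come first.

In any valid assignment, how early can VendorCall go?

Precedence pushes VendorCall to at least 2pm; downstream work caps VendorCall at 5pm.
VendorCall at 2pm is achievable: Planning=5pm; Standup=4pm; DesignReview=1pm; Budget=3pm; OffsitePrep=6pm; VendorCall=2pm.

2pm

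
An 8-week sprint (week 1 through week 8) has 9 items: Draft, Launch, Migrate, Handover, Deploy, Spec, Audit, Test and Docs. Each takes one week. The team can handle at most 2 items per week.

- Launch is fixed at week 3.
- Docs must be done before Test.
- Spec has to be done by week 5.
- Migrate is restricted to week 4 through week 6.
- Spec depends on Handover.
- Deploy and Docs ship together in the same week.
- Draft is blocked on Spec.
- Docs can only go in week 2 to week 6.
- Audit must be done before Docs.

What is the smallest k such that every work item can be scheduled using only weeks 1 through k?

The precedence chain requires at least 3 distinct weeks.
With at most 2 per week and 9 work items, at least 5 weeks are needed.
Migrate can't be placed before week 4, so the schedule must run through at least week 4.
5 works (last occupied week: week 5): for example Docs=week 2, Launch=week 3, Migrate=week 4, Handover=week 1, Audit=week 1, Test=week 5, Deploy=week 2, Draft=week 4, Spec=week 3.

5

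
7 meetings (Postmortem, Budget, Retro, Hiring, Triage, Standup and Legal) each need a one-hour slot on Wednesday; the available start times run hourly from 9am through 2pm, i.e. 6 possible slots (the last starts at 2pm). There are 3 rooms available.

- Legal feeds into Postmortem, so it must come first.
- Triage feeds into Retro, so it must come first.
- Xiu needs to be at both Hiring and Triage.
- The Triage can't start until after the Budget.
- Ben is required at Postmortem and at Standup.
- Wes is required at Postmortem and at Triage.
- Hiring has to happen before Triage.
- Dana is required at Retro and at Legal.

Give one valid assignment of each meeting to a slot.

Standup in 10am; Postmortem in 11am; Triage in 10am; Legal in 9am; Hiring in 9am; Retro in 11am; Budget in 9am

Checking: Triage(10am) before Retro(11am); Legal(9am) before Postmortem(11am); Hiring(9am) before Triage(10am); Budget(9am) before Triage(10am); Hiring(9am) != Triage(10am); Retro(11am) != Legal(9am); Postmortem(11am) != Standup(10am); Postmortem(11am) != Triage(10am); max 3 per slot (cap 3).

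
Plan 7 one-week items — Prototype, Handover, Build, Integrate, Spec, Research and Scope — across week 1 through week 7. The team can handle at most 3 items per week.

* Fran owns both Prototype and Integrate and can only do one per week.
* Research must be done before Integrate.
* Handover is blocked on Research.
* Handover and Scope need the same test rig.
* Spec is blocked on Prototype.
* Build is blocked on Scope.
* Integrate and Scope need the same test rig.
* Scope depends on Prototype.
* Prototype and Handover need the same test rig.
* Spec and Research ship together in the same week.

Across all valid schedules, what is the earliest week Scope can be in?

Precedence pushes Scope to at least week 2; downstream work caps Scope at week 6.
Scope at week 2 is achievable: Handover in week 3, Research in week 2, Scope in week 2, Prototype in week 1, Spec in week 2, Integrate in week 3, Build in week 3.

week 2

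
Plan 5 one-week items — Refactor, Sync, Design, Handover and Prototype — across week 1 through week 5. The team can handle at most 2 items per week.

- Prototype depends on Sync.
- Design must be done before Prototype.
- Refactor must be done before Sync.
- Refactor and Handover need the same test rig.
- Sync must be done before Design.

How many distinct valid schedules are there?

20

Splitting on Refactor: it can be week 1 (16), week 2 (4). Listing each branch's schedules as (Sync, Design, Handover, Prototype) by week number:
Refactor=week 1: (2,3,2,4) (2,3,2,5) (2,3,3,4) (2,3,3,5) (2,3,4,4) (2,3,4,5) (2,3,5,4) (2,3,5,5) (2,4,2,5) (2,4,3,5) (2,4,4,5) (2,4,5,5) (3,4,2,5) (3,4,3,5) (3,4,4,5) (3,4,5,5) — 16.
Refactor=week 2: (3,4,1,5) (3,4,3,5) (3,4,4,5) (3,4,5,5) — 4.
Summing: 16 + 4 = 20.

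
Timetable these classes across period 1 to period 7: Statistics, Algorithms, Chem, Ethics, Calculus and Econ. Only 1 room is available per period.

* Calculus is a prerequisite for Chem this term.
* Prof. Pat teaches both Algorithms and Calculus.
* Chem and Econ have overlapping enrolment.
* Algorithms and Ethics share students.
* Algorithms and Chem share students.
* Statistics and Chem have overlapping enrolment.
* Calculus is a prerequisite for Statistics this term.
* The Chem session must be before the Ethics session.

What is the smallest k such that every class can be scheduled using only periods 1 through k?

The precedence chain requires at least 3 distinct periods.
With at most 1 per period and 6 classes, at least 6 periods are needed.
6 works (last occupied period: period 6): for example Statistics=period 3, Econ=period 6, Calculus=period 1, Ethics=period 4, Chem=period 2, Algorithms=period 5.

6 periods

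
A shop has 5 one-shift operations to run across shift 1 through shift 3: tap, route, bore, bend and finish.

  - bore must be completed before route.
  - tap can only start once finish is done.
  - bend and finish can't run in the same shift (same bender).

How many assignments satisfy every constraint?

18

Splitting on tap: it can be shift 2 (6), shift 3 (12). Listing each branch's schedules as (route, bore, bend, finish) by shift number:
tap=shift 2: (2,1,2,1) (2,1,3,1) (3,1,2,1) (3,1,3,1) (3,2,2,1) (3,2,3,1) — 6.
tap=shift 3: (2,1,1,2) (2,1,2,1) (2,1,3,1) (2,1,3,2) (3,1,1,2) (3,1,2,1) (3,1,3,1) (3,1,3,2) (3,2,1,2) (3,2,2,1) (3,2,3,1) (3,2,3,2) — 12.
Summing: 6 + 12 = 18.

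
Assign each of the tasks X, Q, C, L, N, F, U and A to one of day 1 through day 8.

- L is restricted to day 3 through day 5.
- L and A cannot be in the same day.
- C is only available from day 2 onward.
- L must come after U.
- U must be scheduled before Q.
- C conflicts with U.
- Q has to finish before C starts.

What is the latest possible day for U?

day 4

Downstream work caps U at day 4.
U at day 4 is achievable: N -> day 1, X -> day 1, Q -> day 5, A -> day 1, U -> day 4, F -> day 1, L -> day 5, C -> day 6.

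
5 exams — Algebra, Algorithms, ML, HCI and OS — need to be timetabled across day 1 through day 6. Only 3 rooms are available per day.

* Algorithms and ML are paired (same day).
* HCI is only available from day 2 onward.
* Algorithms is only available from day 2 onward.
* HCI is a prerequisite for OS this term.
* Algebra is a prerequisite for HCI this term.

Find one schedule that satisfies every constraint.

OS in day 3, Algorithms in day 2, ML in day 2, HCI in day 2, Algebra in day 1

Checking: HCI(day 2) before OS(day 3); Algebra(day 1) before HCI(day 2); Algorithms = ML = day 2; HCI=day 2 in [day 2,day 6]; Algorithms=day 2 in [day 2,day 6]; max 3 per day (cap 3).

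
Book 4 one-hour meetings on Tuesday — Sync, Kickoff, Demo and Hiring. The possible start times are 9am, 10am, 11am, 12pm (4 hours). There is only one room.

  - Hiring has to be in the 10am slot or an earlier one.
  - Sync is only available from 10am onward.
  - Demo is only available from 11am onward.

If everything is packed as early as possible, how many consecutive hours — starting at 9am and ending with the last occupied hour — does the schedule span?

With at most 1 per hour and 4 meetings, at least 4 hours are needed.
Demo can't be placed before 11am — that is hour 3 counting from 9am — so the schedule must run through at least 3 hours.
4 works (last occupied hour: 12pm): for example Sync -> 10am, Kickoff -> 12pm, Demo -> 11am, Hiring -> 9am.

4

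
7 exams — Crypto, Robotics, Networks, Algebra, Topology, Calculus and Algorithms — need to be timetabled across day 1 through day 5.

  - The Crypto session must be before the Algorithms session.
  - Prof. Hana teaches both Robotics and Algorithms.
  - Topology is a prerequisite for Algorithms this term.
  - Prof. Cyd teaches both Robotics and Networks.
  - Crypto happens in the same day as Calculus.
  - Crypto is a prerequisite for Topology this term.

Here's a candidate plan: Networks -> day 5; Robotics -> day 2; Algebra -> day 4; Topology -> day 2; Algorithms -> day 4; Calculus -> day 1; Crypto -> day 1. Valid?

Valid

Crypto is a prerequisite for Topology this term — holds.
The Crypto session must be before the Algorithms session — holds.
Prof. Cyd teaches both Robotics and Networks — holds.
Crypto happens in the same day as Calculus — holds.
Topology is a prerequisite for Algorithms this term — holds.
Prof. Hana teaches both Robotics and Algorithms — holds.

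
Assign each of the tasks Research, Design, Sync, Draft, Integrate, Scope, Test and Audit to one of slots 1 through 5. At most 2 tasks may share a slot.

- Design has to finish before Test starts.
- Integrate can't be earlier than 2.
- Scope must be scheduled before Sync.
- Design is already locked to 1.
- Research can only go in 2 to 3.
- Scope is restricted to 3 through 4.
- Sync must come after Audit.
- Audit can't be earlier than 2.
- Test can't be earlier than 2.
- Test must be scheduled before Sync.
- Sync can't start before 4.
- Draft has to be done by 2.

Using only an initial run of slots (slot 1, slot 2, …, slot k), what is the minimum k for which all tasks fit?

4

The precedence chain requires at least 3 distinct slots.
With at most 2 per slot and 8 tasks, at least 4 slots are needed.
Sync can't be placed before 4, so the schedule must run through at least slot 4.
4 works (last occupied slot: 4): for example Audit=3, Test=2, Scope=3, Integrate=4, Design=1, Research=2, Draft=1, Sync=4.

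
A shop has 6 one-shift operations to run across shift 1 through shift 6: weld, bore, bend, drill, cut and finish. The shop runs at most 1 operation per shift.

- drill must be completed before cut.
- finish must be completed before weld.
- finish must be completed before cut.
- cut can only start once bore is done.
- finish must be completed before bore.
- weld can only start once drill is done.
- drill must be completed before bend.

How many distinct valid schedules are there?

33

Splitting on weld: it can be shift 3 (6), shift 4 (9), shift 5 (9), shift 6 (9). Listing each branch's schedules as (bore, bend, drill, cut, finish) by shift number:
weld=shift 3: (4,5,1,6,2) (4,5,2,6,1) (4,6,1,5,2) (4,6,2,5,1) (5,4,1,6,2) (5,4,2,6,1) — 6.
weld=shift 4: (2,5,3,6,1) (2,6,3,5,1) (3,5,1,6,2) (3,5,2,6,1) (3,6,1,5,2) (3,6,2,5,1) (5,2,1,6,3) (5,3,1,6,2) (5,3,2,6,1) — 9.
weld=shift 5: (2,4,3,6,1) (2,6,3,4,1) (3,4,1,6,2) (3,4,2,6,1) (3,6,1,4,2) (3,6,2,4,1) (4,2,1,6,3) (4,3,1,6,2) (4,3,2,6,1) — 9.
weld=shift 6: (2,4,3,5,1) (2,5,3,4,1) (3,4,1,5,2) (3,4,2,5,1) (3,5,1,4,2) (3,5,2,4,1) (4,2,1,5,3) (4,3,1,5,2) (4,3,2,5,1) — 9.
Summing: 6 + 9 + 9 + 9 = 33.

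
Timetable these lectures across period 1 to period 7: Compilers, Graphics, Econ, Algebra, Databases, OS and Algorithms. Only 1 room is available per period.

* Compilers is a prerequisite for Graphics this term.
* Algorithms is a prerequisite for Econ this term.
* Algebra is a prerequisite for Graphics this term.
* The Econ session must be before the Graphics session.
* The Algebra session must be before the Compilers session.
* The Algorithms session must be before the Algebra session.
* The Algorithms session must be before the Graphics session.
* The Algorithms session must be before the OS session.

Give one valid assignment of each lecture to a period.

Algebra -> period 2, Databases -> period 7, Compilers -> period 3, OS -> period 6, Graphics -> period 5, Algorithms -> period 1, Econ -> period 4

Checking: Algorithms(period 1) before Graphics(period 5); Compilers(period 3) before Graphics(period 5); Algorithms(period 1) before Algebra(period 2); Algorithms(period 1) before OS(period 6); Algebra(period 2) before Graphics(period 5); Algebra(period 2) before Compilers(period 3); Algorithms(period 1) before Econ(period 4); Econ(period 4) before Graphics(period 5); max 1 per period (cap 1).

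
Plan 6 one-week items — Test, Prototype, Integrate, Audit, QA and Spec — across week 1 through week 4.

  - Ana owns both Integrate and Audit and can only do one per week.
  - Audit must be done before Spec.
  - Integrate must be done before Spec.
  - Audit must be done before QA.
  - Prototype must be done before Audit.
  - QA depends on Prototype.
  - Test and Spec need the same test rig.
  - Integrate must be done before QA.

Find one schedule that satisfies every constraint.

Audit in week 2, Prototype in week 1, Integrate in week 1, QA in week 3, Spec in week 3, Test in week 1

Checking: Prototype(week 1) before Audit(week 2); Audit(week 2) before QA(week 3); Integrate(week 1) before QA(week 3); Integrate(week 1) before Spec(week 3); Prototype(week 1) before QA(week 3); Audit(week 2) before Spec(week 3); Test(week 1) != Spec(week 3); Integrate(week 1) != Audit(week 2).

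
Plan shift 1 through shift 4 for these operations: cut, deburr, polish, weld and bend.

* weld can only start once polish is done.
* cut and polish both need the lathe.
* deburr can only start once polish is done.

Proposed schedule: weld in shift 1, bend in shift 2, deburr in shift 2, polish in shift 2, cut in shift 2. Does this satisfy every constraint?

Invalid. weld can only start once polish is done.

deburr can only start once polish is done — violated.
cut and polish both need the lathe — violated.
weld can only start once polish is done — violated.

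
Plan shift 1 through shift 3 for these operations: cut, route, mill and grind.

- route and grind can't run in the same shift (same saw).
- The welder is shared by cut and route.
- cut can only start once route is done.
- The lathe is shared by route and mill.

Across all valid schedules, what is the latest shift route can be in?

shift 2

Downstream work caps route at shift 2.
route at shift 2 is achievable: grind in shift 1, mill in shift 1, route in shift 2, cut in shift 3.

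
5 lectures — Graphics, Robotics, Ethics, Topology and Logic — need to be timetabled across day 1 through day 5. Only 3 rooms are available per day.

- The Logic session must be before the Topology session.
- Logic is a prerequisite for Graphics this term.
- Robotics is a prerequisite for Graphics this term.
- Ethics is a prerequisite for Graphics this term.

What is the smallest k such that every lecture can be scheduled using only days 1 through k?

The precedence chain requires at least 2 distinct days.
With at most 3 per day and 5 lectures, at least 2 days are needed.
2 works (last occupied day: day 2): for example Topology=day 2, Robotics=day 1, Logic=day 1, Graphics=day 2, Ethics=day 1.

2 days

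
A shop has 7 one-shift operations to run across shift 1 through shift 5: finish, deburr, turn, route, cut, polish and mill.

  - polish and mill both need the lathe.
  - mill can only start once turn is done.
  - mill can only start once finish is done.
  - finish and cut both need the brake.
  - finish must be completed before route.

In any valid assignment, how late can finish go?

shift 4

Downstream work caps finish at shift 4.
finish at shift 4 is achievable: deburr in shift 1; cut in shift 1; finish in shift 4; turn in shift 1; route in shift 5; mill in shift 5; polish in shift 1.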